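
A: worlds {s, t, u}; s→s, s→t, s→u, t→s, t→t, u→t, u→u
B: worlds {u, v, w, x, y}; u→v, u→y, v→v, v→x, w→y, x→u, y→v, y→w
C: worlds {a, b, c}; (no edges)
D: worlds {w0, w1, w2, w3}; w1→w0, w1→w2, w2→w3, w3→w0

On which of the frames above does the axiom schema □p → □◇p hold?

A, C

Frame correspondent (Sahlqvist): ∀x ∀z (xRz → ∃w (xRw ∧ zRw)) — i.e. a generalized confluence (Geach) condition.
A: holds.
B: fails — vRx but no t with vRt and xRt.
C: holds.
D: fails — w1Rw0 but no w with w1Rw and w0Rw.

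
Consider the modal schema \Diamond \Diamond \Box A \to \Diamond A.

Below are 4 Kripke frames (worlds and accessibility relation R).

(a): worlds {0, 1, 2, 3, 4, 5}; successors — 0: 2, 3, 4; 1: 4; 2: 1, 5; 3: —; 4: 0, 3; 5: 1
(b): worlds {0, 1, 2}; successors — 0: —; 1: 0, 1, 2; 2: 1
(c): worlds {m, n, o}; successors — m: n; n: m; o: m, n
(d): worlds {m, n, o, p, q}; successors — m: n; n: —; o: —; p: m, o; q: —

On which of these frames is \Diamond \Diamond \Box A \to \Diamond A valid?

(c)

This is the axiom for a generalized confluence (Geach) condition; its first-order frame correspondent is \forall x \forall y (x R^2 y \to \exists w (yRw \wedge xRw)).
(a): fails — 0R²3 but no w with 3Rw and 0Rw.
(b): fails — 1R²0 but no w with 0Rw and 1Rw.
(c): satisfies the condition.
(d): fails — pR²n but no w with nRw and pRw.
Valid on: (c).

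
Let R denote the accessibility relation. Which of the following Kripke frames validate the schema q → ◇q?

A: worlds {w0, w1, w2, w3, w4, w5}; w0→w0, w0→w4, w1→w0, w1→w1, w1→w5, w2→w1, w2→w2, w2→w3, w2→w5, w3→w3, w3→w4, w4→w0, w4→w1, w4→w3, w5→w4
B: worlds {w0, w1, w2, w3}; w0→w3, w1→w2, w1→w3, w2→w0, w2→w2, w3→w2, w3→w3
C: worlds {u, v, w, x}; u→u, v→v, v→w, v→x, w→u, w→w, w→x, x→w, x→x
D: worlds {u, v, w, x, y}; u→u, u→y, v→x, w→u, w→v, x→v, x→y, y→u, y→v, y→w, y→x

The schema corresponds to reflexivity: ∀x Rxx.
A: fails — world w4 does not see itself.
B: fails — world w0 does not see itself.
C: condition met.
D: fails — world v does not see itself.

C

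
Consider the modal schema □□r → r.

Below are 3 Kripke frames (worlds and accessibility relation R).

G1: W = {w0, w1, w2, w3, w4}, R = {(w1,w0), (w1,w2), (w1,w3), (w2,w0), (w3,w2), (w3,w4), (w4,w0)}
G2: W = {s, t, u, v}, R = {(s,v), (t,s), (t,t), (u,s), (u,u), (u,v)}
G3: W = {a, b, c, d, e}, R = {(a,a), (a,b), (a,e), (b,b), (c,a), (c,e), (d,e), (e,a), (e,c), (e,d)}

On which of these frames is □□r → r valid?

G3

The schema corresponds to a generalized confluence (Geach) condition: ∀x ∃w (xR²w ∧ x = w).
G1: fails — at w0 but no w with w0R²w and w0=w.
G2: fails — at s but no w with sR²w and s=w.
G3: holds.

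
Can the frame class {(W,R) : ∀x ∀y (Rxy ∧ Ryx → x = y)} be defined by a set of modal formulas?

No — not modally definable

Any modally definable frame class is closed under surjective bounded morphisms.
The 8-cycle (worlds a,b,c,d,e,f,g,h with a→b→c→d→e→f→g→h→a) is antisymmetric. Sending even-indexed worlds to s and odd-indexed worlds to t is a surjective bounded morphism onto the two-world frame with s↔t, which is not antisymmetric.
So no modal formula (or set of formulas) defines exactly the antisymmetric frames.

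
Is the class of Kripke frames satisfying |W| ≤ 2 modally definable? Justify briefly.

Not definable by any modal formula

Modal frame validity is preserved under disjoint unions.
Any modal formula valid on each of 3 disjoint one-world frames is valid on their disjoint union (validity is preserved under disjoint unions). Each one-world frame has |W|=1≤2, but the union has |W|=3.
So the class is not modally definable.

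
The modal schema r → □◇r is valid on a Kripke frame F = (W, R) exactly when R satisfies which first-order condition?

Suppose r→□◇r is valid. Take Rxy and set V(r)={x}. Then r at x, so □◇r at x, so ◇r at y, so some z with Ryz has r; z=x, i.e. Ryx.

symmetry: ∀x ∀y (Rxy → Ryx)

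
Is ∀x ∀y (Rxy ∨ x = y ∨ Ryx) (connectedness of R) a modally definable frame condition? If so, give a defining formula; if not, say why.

Not definable by any modal formula

Any modally definable frame class is closed under disjoint unions.
Take 2 disjoint single-world reflexive frames: each is trivially connected, but their disjoint union has 2 worlds with no edge between distinct components, so it is not connected.
So no modal formula (or set of formulas) defines exactly the connected frames.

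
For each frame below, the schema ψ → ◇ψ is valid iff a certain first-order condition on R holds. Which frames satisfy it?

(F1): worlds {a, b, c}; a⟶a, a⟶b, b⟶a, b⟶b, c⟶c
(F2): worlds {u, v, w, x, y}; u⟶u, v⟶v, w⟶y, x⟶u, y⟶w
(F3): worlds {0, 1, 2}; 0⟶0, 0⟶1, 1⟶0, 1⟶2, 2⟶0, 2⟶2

Frame correspondent (Sahlqvist): ∀x Rxx — i.e. reflexivity.
(F1): satisfies the condition.
(F2): fails — world w does not see itself.
(F3): fails — world 1 does not see itself.
Valid on: (F1).

(F1)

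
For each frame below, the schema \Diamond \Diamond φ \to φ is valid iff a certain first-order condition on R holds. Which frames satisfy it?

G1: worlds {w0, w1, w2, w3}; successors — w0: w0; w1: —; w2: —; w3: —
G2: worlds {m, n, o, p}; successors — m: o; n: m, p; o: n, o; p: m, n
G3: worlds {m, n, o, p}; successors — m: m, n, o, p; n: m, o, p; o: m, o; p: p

G1

The schema corresponds to a generalized confluence (Geach) condition: \forall x \forall y (x R^2 y \to \exists w (y = w \wedge x = w)).
G1: holds.
G2: fails — mR²n but n ≠ m.
G3: fails — mR²n but n ≠ m.
Valid on: G1.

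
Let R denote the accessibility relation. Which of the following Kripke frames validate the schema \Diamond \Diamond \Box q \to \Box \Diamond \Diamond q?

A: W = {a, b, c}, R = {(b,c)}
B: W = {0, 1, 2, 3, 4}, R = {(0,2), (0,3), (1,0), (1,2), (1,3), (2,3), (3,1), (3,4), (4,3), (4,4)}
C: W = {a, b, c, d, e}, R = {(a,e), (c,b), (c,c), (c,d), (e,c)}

The schema corresponds to a generalized confluence (Geach) condition: \forall x \forall y \forall z ((x R^2 y \wedge xRz) \to \exists w (yRw \wedge z R^2 w)).
A: holds.
B: fails — 0R²1, 0R2 but no w with 1Rw and 2R²w.
C: fails — cR²b, cRb but no w with bRw and bR²w.
Valid on: A.

A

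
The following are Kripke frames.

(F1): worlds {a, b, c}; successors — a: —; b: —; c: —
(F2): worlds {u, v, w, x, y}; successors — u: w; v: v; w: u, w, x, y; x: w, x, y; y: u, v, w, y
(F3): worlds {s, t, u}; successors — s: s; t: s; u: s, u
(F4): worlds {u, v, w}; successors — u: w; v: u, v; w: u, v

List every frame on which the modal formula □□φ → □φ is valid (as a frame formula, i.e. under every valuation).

The schema corresponds to density: ∀x ∀y (Rxy → ∃z (Rxz ∧ Rzy)).
(F1): ✓.
(F2): ✓.
(F3): ✓.
(F4): fails — Ruw but no z with Ruz and Rzw.
Valid on: (F1), (F2), (F3).

(F1), (F2), (F3)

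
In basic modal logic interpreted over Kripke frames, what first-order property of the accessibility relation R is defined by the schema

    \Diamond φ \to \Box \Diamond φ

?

Suppose ◇φ→□◇φ is valid. Take Rxy, Rxz and set V(φ)={y}. Then ◇φ at x, so □◇φ at x, so ◇φ at z, so some w with Rzw has φ; w=y, i.e. Rzy. By symmetry of the argument, Ryz.

the Euclidean property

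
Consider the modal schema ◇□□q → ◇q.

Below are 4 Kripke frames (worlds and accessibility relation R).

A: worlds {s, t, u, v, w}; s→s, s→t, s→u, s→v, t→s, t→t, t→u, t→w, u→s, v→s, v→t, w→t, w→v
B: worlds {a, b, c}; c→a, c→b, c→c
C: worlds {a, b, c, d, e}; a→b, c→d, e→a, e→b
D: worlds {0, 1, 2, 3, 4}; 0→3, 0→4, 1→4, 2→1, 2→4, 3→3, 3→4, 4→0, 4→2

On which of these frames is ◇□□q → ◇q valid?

This is the axiom for a generalized confluence (Geach) condition; its first-order frame correspondent is ∀x ∀y (xRy → ∃w (yR²w ∧ xRw)).
A: ✓.
B: fails — cRa but no w with aR²w and cRw.
C: fails — aRb but no w with bR²w and aRw.
D: fails — 2R1 but no w with 1R²w and 2Rw.

A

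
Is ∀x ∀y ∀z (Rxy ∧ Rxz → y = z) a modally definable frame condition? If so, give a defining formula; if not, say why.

Yes, by ◇q → □q

The condition is partial functionality. A defining modal formula is ◇q → □q.
Suppose ◇q→□q is valid. Take Rxy, Rxz and set V(q)={y}. Then ◇q at x, so □q at x, so q at z, i.e. z=y.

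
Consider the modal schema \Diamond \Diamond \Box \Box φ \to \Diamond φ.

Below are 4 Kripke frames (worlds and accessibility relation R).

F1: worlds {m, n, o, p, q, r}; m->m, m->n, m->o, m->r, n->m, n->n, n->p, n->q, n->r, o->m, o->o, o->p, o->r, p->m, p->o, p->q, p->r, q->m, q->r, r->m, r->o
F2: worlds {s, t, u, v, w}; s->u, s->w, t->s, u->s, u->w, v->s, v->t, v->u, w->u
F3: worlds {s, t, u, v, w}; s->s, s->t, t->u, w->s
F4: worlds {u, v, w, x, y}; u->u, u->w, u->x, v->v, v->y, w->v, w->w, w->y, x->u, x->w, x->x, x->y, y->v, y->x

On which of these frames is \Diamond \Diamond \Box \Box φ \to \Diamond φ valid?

F1, F4

This is the axiom for a generalized confluence (Geach) condition; its first-order frame correspondent is \forall x \forall y (x R^2 y \to \exists w (y R^2 w \wedge xRw)).
F1: ✓.
F2: fails — tR²u but no w* with uR²w* and tRw*.
F3: fails — sR²t but no w* with tR²w* and sRw*.
F4: ✓.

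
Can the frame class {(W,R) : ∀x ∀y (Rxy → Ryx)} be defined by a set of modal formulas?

Yes: it is symmetry, defined by the B schema p → □◇p.
Suppose p→□◇p is valid. Take Rxy and set V(p)={x}. Then p at x, so □◇p at x, so ◇p at y, so some z with Ryz has p; z=x, i.e. Ryx.

Yes — defined by p → □◇p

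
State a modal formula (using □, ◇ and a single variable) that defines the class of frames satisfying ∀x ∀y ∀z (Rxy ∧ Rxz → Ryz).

The condition is the Euclidean property. The 5 schema ◇s → □◇s defines it.

◇s → □◇s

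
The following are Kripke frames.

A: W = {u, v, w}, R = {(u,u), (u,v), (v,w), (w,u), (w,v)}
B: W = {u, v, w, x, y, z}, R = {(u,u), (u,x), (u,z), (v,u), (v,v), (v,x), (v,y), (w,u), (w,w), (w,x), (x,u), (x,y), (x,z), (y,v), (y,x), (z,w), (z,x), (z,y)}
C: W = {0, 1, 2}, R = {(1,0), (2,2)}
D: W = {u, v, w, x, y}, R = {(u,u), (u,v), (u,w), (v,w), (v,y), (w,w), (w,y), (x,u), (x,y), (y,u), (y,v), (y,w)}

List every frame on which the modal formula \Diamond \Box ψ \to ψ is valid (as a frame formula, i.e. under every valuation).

Frame correspondent (Sahlqvist): \forall x \forall y (Rxy \to Ryx) — i.e. symmetry.
A: fails — Ruv but not Rvu.
B: fails — Ruz but not Rzu.
C: fails — R10 but not R01.
D: fails — Ruv but not Rvu.

none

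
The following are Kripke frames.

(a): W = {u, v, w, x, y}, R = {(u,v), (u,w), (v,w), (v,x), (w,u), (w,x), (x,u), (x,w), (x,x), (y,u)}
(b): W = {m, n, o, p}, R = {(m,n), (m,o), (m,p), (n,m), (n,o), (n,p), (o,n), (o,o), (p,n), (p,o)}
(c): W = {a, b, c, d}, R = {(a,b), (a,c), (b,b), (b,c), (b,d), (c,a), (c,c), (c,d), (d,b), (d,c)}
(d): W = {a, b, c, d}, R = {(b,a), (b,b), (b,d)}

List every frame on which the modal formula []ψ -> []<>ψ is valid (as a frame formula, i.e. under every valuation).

Frame correspondent (Sahlqvist): forall x forall z (xRz -> exists w (xRw & zRw)) — i.e. a generalized confluence (Geach) condition.
(a): fails — uRw but no t with uRt and wRt.
(b): holds.
(c): holds.
(d): fails — bRa but no w with bRw and aRw.

(b), (c)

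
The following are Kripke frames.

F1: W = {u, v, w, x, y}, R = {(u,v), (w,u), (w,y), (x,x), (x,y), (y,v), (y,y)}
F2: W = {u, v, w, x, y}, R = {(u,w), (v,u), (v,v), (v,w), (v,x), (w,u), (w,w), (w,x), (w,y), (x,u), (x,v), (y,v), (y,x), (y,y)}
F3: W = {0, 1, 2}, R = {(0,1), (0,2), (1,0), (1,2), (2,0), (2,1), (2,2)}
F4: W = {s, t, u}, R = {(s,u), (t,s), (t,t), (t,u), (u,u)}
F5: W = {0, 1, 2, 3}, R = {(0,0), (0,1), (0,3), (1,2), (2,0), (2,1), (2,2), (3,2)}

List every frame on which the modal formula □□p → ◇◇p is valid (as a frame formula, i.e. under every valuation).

The schema corresponds to a generalized confluence (Geach) condition: ∀x ∃w (xR²w ∧ xR²w).
F1: fails — at u but no t with uR²t and uR²t.
F2: holds.
F3: holds.
F4: holds.
F5: holds.
Valid on: F2, F3, F4, F5.

F2, F3, F4, F5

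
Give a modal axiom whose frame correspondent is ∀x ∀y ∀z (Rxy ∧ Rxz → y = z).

◇q → □q

This is partial functionality; the standard corresponding axiom is CD: ◇q → □q.
Suppose ◇q→□q is valid. Take Rxy, Rxz and set V(q)={y}. Then ◇q at x, so □q at x, so q at z, i.e. z=y.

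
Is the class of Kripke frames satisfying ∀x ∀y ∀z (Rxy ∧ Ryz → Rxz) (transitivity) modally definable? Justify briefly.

Definable; □r → □□r defines it

This is a Sahlqvist condition; the 4 axiom □r → □□r defines it.
Suppose □r→□□r is valid. Take Rxy, Ryz and set V(r)={w : Rxw}. Then □r at x, so □□r at x, so □r at y, so r at z, i.e. Rxz.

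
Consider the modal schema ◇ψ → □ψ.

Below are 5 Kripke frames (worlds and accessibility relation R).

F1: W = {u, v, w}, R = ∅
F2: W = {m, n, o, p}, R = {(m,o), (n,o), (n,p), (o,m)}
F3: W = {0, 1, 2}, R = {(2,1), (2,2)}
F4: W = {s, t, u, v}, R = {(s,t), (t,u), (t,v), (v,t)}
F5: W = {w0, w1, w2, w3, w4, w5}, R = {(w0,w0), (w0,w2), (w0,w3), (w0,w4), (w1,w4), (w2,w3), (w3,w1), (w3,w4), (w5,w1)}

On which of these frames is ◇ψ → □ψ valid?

F1

The schema corresponds to partial functionality: ∀x ∀y ∀z (Rxy ∧ Rxz → y = z).
F1: satisfies the condition.
F2: fails — n sees both o and p.
F3: fails — 2 sees both 1 and 2.
F4: fails — t sees both u and v.
F5: fails — w0 sees both w0 and w2.
Valid on: F1.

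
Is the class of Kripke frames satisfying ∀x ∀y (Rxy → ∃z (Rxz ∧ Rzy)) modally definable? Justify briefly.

Yes: it is density, defined by the C4 schema □□q → □q.
Suppose □□q→□q is valid. Take Rxy and set V(q)={w : xR²w}. Then □□q at x, so □q at x, so q at y, i.e. ∃z(Rxz∧Rzy).

Yes — defined by □□q → □q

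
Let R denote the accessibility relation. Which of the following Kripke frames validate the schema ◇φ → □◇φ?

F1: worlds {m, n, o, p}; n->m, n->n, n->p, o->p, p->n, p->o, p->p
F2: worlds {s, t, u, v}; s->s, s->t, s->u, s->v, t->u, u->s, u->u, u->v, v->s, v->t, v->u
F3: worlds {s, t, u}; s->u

none

The schema corresponds to the Euclidean property: ∀x ∀y ∀z (Rxy ∧ Rxz → Ryz).
F1: fails — Rnm and Rnn but not Rmn.
F2: fails — Rsv and Rsv but not Rvv.
F3: fails — Rsu and Rsu but not Ruu.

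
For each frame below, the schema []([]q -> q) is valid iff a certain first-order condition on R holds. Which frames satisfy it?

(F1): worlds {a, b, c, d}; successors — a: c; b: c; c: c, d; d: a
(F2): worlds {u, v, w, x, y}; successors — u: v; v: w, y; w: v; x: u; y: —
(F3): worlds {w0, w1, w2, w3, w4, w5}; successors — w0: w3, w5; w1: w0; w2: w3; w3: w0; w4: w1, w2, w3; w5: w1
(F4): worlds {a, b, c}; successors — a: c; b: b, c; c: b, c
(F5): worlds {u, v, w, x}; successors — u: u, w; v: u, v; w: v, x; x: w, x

The schema corresponds to shift-reflexivity: forall x forall y (Rxy -> Ryy).
(F1): fails — Rcd but not Rdd.
(F2): fails — Ruv but not Rvv.
(F3): fails — Rw1w0 but not Rw0w0.
(F4): satisfies the condition.
(F5): fails — Rxw but not Rww.

(F4)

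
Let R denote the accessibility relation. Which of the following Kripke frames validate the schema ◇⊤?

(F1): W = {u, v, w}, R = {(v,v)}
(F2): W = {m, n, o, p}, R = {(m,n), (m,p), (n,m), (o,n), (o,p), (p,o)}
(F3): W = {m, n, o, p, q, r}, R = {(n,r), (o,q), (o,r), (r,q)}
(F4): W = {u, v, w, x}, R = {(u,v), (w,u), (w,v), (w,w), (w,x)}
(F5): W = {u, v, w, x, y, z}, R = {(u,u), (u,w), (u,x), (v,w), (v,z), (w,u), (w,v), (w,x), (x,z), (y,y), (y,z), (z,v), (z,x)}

Frame correspondent (Sahlqvist): ∀x ∃y Rxy — i.e. seriality.
(F1): fails — world u has no successor.
(F2): holds.
(F3): fails — world m has no successor.
(F4): fails — world v has no successor.
(F5): holds.

(F2), (F5)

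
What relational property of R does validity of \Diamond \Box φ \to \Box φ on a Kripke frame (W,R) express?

This schema is equivalent to the 5 axiom ◇φ → □◇φ.
Its frame correspondent is the Euclidean property — \forall x \forall y \forall z (Rxy \wedge Rxz \to Ryz).

the Euclidean property: \forall x \forall y \forall z (Rxy \wedge Rxz \to Ryz)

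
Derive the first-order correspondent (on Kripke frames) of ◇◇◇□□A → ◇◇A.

This is a Sahlqvist (Geach-type) schema ◇^3□^2A → □^0◇^2A.
Minimal-valuation argument: fix x; take any y with xR^3y and any z with xR^0z. Set V(A) to the set of worlds R-reachable from y in exactly 2 steps. Then □^2A holds at y, so the antecedent holds at x; validity forces ◇^2A at z, giving a w with zR^2w and yR^2w.
First-order correspondent: ∀x ∀y (xR³y → ∃w (yR²w ∧ xR²w)).

∀x ∀y (xR³y → ∃w (yR²w ∧ xR²w))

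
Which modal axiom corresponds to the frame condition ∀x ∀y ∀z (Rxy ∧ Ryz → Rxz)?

A defining formula is □s → □□s (the 4 axiom).
Suppose □s→□□s is valid. Take Rxy, Ryz and set V(s)={w : Rxw}. Then □s at x, so □□s at x, so □s at y, so s at z, i.e. Rxz.

□s → □□s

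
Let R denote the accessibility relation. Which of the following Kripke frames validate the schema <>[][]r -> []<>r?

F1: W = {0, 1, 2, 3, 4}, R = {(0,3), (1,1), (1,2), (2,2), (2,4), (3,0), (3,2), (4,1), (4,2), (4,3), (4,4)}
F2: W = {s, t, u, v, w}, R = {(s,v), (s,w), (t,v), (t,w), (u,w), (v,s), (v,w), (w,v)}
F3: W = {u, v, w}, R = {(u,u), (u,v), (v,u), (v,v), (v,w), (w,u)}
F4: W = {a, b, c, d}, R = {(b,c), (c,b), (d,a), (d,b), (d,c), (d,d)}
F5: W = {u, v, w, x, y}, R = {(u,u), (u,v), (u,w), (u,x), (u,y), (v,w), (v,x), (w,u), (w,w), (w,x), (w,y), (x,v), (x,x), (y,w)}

This is the axiom for a generalized confluence (Geach) condition; its first-order frame correspondent is forall x forall y forall z ((xRy & xRz) -> exists w (y R^2 w & zRw)).
F1: fails — 3R0, 3R0 but no w with 0R²w and 0Rw.
F2: fails — sRw, sRw but no w* with wR²w* and wRw*.
F3: holds.
F4: fails — bRc, bRc but no w with cR²w and cRw.
F5: holds.

F3, F5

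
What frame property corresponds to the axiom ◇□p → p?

This schema is equivalent to the B axiom p → □◇p.
It corresponds to symmetry: ∀x ∀y (Rxy → Ryx).

symmetry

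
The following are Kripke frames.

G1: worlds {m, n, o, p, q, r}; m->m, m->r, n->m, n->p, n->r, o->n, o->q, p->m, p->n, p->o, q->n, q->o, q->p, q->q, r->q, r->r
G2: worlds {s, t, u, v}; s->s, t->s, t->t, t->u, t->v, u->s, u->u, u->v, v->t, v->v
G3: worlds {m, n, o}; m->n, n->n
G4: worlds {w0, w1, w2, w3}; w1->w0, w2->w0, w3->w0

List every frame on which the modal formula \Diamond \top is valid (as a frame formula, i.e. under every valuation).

This is the axiom for seriality; its first-order frame correspondent is \forall x \exists y Rxy.
G1: condition met.
G2: condition met.
G3: fails — world o has no successor.
G4: fails — world w0 has no successor.

G1, G2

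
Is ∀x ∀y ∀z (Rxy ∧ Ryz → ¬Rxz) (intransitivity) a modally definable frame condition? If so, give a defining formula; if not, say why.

No — not modally definable

If a class were modally definable it would be closed under surjective bounded morphisms (Goldblatt–Thomason).
The 3-cycle (worlds s,t,u with s→t→u→s) is intransitive. Mapping every world to a single reflexive point • is a surjective bounded morphism; the reflexive point is not intransitive (R••∧R•• but R••).
Hence intransitivity is not modally definable.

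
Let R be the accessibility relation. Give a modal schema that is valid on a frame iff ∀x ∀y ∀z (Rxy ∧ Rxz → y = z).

◇r → □r

A defining formula is ◇r → □r (the CD axiom).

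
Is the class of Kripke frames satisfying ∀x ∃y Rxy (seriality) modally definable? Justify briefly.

Yes: it is seriality, defined by the D schema □p → ◇p.
Suppose □p→◇p is valid. At any x set V(p)=W. Then □p at x, so ◇p at x, so x has a successor.

Yes, by □p → ◇p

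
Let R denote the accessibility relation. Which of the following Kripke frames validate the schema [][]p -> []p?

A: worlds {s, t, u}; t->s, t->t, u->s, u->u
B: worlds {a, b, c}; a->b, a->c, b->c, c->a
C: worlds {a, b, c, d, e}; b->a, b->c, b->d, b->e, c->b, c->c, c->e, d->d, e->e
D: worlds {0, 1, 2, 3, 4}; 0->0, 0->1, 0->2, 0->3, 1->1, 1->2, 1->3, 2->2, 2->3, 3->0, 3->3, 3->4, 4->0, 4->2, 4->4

A, D

This is the axiom for density; its first-order frame correspondent is forall x forall y (Rxy -> exists z (Rxz & Rzy)).
A: holds.
B: fails — Rca but no z with Rcz and Rza.
C: fails — Rba but no z with Rbz and Rza.
D: holds.
Valid on: A, D.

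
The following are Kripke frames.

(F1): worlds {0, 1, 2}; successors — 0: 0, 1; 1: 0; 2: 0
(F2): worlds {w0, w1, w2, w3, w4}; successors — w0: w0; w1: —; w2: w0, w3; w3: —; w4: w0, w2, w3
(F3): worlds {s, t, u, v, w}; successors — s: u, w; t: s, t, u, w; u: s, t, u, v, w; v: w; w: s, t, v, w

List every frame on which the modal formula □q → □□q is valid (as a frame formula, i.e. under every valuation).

(F2)

This is the axiom for transitivity; its first-order frame correspondent is ∀x ∀y ∀z (Rxy ∧ Ryz → Rxz).
(F1): fails — R10 and R01 but not R11.
(F2): satisfies the condition.
(F3): fails — Rwt and Rtu but not Rwu.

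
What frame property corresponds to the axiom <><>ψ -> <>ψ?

Equivalently (dual form): □ψ → □□ψ.
Suppose □ψ→□□ψ is valid. Take Rxy, Ryz and set V(ψ)={w : Rxw}. Then □ψ at x, so □□ψ at x, so □ψ at y, so ψ at z, i.e. Rxz.
Conversely, on a frame with transitivity the schema holds at every world under every valuation.
So the correspondent is transitivity.

transitivity: forall x forall y forall z (Rxy & Ryz -> Rxz)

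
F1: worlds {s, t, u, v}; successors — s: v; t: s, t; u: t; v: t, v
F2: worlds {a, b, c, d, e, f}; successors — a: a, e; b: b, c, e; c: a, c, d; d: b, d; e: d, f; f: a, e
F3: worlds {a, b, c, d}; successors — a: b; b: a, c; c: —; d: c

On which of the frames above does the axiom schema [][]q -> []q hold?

F1

Frame correspondent (Sahlqvist): forall x forall y (Rxy -> exists z (Rxz & Rzy)) — i.e. density.
F1: ✓.
F2: fails — Ref but no z with Rez and Rzf.
F3: fails — Rab but no z with Raz and Rzb.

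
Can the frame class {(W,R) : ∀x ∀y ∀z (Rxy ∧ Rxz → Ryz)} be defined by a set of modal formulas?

Definable; ◇q → □◇q defines it

The condition is the Euclidean property. A defining modal formula is ◇q → □◇q.
Suppose ◇q→□◇q is valid. Take Rxy, Rxz and set V(q)={y}. Then ◇q at x, so □◇q at x, so ◇q at z, so some w with Rzw has q; w=y, i.e. Rzy. By symmetry of the argument, Ryz.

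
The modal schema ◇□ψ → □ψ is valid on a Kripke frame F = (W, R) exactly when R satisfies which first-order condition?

This is a form of the 5 axiom.
It corresponds to the Euclidean property: ∀x ∀y ∀z (Rxy ∧ Rxz → Ryz).

The Euclidean property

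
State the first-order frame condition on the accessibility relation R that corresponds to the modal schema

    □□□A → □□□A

∀x ∀z (xR³z → ∃w (xR³w ∧ z = w))

This is a Sahlqvist (Geach-type) schema ◇^0□^3A → □^3◇^0A.
First-order correspondent: ∀x ∀z (xR³z → ∃w (xR³w ∧ z = w)).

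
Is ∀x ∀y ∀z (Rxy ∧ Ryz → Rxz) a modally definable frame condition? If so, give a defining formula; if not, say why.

Yes, by □q → □□q

This is a Sahlqvist condition; the 4 axiom □q → □□q defines it.
Suppose □q→□□q is valid. Take Rxy, Ryz and set V(q)={w : Rxw}. Then □q at x, so □□q at x, so □q at y, so q at z, i.e. Rxz.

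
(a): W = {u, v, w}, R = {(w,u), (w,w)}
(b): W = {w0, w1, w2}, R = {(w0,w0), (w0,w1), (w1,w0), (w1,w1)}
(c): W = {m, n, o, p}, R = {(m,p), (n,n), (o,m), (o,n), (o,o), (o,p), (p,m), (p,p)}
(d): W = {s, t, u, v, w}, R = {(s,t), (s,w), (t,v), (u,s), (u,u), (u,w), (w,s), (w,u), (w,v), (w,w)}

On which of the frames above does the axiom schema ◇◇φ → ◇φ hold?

(a), (b)

The schema corresponds to transitivity: ∀x ∀y ∀z (Rxy ∧ Ryz → Rxz).
(a): satisfies the condition.
(b): satisfies the condition.
(c): fails — Rmp and Rpm but not Rmm.
(d): fails — Ruw and Rwv but not Ruv.
Valid on: (a), (b).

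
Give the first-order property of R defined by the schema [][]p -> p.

forall x exists w (x R^2 w & x = w)

This is a Sahlqvist (Geach-type) schema ◇^0□^2p → □^0◇^0p.
Minimal-valuation argument: fix x; take any y with xR^0y and any z with xR^0z. Set V(p) to the set of worlds R-reachable from y in exactly 2 steps. Then □^2p holds at y, so the antecedent holds at x; validity forces ◇^0p at z, giving a w with zR^0w and yR^2w.
First-order correspondent: forall x exists w (x R^2 w & x = w).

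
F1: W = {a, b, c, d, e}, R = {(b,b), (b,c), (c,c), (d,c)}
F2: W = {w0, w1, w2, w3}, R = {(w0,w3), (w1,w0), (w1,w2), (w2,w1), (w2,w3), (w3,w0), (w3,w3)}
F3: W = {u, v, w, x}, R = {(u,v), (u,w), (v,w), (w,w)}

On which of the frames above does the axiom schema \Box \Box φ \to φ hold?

Frame correspondent (Sahlqvist): \forall x \exists w (x R^2 w \wedge x = w) — i.e. a generalized confluence (Geach) condition.
F1: fails — at a but no w with aR²w and a=w.
F2: satisfies the condition.
F3: fails — at u but no t with uR²t and u=t.
Valid on: F2.

F2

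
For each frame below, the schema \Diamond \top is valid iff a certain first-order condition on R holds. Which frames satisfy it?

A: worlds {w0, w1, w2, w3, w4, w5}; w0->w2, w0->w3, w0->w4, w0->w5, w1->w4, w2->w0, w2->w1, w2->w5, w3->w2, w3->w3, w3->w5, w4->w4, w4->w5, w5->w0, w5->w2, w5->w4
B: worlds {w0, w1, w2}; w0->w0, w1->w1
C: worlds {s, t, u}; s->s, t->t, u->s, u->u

A, C

This is the axiom for seriality; its first-order frame correspondent is \forall x \exists y Rxy.
A: ✓.
B: fails — world w2 has no successor.
C: ✓.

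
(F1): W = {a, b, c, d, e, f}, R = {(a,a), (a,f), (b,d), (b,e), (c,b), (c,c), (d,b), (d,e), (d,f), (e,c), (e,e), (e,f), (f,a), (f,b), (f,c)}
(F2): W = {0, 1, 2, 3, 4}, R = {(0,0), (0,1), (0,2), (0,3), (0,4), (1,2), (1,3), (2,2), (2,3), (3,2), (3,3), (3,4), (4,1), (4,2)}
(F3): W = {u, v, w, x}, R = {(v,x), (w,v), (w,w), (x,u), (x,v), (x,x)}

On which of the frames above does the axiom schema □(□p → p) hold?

Frame correspondent (Sahlqvist): ∀x ∀y (Rxy → Ryy) — i.e. shift-reflexivity.
(F1): fails — Rdf but not Rff.
(F2): fails — R34 but not R44.
(F3): fails — Rxu but not Ruu.
Valid on no frame.

none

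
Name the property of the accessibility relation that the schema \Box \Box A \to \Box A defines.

Density

This schema is the C4 axiom.
It corresponds to density: \forall x \forall y (Rxy \to \exists z (Rxz \wedge Rzy)).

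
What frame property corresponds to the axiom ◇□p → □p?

the Euclidean property: ∀x ∀y ∀z (Rxy ∧ Rxz → Ryz)

This is frame-equivalent to ◇p → □◇p (substitute ¬p for p and contrapose).
Suppose ◇p→□◇p is valid. Take Rxy, Rxz and set V(p)={y}. Then ◇p at x, so □◇p at x, so ◇p at z, so some w with Rzw has p; w=y, i.e. Rzy. By symmetry of the argument, Ryz.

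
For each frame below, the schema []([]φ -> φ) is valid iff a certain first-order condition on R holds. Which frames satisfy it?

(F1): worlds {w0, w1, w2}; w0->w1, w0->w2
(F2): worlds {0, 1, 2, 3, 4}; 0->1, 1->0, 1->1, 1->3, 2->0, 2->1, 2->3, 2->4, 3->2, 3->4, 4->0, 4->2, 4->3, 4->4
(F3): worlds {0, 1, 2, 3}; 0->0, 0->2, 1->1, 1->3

none

This is the axiom for shift-reflexivity; its first-order frame correspondent is forall x forall y (Rxy -> Ryy).
(F1): fails — Rw0w1 but not Rw1w1.
(F2): fails — R10 but not R00.
(F3): fails — R13 but not R33.
Valid on no frame.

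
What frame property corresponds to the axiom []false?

□⊥ is valid iff no world has any successor (otherwise □⊥ fails at any world with one).
The converse is a direct semantic check.
Frame condition: forall x forall y ~Rxy.

emptiness of R: forall x forall y ~Rxy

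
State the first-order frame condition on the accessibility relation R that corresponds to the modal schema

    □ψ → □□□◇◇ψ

This is a Sahlqvist (Geach-type) schema ◇^0□^1ψ → □^3◇^2ψ.
Minimal-valuation argument: fix x; take any y with xR^0y and any z with xR^3z. Set V(ψ) to the set of worlds R-reachable from y in exactly 1 step. Then □^1ψ holds at y, so the antecedent holds at x; validity forces ◇^2ψ at z, giving a w with zR^2w and yR^1w.
First-order correspondent: ∀x ∀z (xR³z → ∃w (xRw ∧ zR²w)).

∀x ∀z (xR³z → ∃w (xRw ∧ zR²w))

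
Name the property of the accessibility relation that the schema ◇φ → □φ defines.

Partial functionality

Suppose ◇φ→□φ is valid. Take Rxy, Rxz and set V(φ)={y}. Then ◇φ at x, so □φ at x, so φ at z, i.e. z=y.
Conversely, on a frame with partial functionality the schema holds at every world under every valuation.
So the correspondent is partial functionality.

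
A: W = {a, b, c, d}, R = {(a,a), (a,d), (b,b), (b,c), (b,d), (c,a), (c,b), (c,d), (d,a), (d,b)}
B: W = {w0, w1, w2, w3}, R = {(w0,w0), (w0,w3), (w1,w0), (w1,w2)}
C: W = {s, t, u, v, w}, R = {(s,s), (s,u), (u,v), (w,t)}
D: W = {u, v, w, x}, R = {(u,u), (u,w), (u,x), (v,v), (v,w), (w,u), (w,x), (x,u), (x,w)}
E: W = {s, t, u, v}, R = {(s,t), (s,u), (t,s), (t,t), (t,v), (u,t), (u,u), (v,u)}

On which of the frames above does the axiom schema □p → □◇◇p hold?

The schema corresponds to a generalized confluence (Geach) condition: ∀x ∀z (xRz → ∃w (xRw ∧ zR²w)).
A: satisfies the condition.
B: fails — w0Rw3 but no w with w0Rw and w3R²w.
C: fails — sRu but no w* with sRw* and uR²w*.
D: satisfies the condition.
E: satisfies the condition.
Valid on: A, D, E.

A, D, E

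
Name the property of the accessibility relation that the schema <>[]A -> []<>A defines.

convergence: forall x forall y forall z (Rxy & Rxz -> exists w (Ryw & Rzw))

Suppose ◇□A→□◇A is valid. Take Rxy, Rxz and set V(A)={w : Ryw}. Then □A at y so ◇□A at x, so □◇A at x, so ◇A at z, giving w with Rzw and Ryw.
The converse is a direct semantic check.
Frame condition: forall x forall y forall z (Rxy & Rxz -> exists w (Ryw & Rzw)).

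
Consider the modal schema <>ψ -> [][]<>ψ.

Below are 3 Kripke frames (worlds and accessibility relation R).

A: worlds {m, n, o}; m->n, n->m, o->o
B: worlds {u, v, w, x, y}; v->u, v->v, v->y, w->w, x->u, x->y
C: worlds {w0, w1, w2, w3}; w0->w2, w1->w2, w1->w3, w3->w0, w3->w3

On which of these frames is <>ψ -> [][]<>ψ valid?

A

Frame correspondent (Sahlqvist): forall x forall y forall z ((xRy & x R^2 z) -> exists w (y = w & zRw)) — i.e. a generalized confluence (Geach) condition.
A: holds.
B: fails — vRu, vR²u but no t with u=t and uRt.
C: fails — w1Rw2, w1R²w3 but no w with w2=w and w3Rw.
Valid on: A.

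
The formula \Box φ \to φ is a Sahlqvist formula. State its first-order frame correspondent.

Suppose □φ→φ is valid. At any x set V(φ)={w : Rxw}. Then □φ holds at x, so φ holds at x, i.e. Rxx.

Reflexivity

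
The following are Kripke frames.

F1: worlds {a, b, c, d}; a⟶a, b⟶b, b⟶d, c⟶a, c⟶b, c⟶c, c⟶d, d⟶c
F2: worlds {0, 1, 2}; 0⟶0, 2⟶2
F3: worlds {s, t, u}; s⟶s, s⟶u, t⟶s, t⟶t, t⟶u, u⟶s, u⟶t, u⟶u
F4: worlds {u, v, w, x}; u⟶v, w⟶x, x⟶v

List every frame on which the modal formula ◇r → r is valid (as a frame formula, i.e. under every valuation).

The schema corresponds to a generalized confluence (Geach) condition: ∀x ∀y (xRy → ∃w (y = w ∧ x = w)).
F1: fails — bRd but d ≠ b.
F2: condition met.
F3: fails — sRu but u ≠ s.
F4: fails — uRv but v ≠ u.

F2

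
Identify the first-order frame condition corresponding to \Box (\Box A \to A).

Shift-reflexivity

This schema is the T□ axiom.
Its frame correspondent is shift-reflexivity — \forall x \forall y (Rxy \to Ryy).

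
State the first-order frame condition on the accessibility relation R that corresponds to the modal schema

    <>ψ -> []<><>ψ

This is a Sahlqvist (Geach-type) schema ◇^1□^0ψ → □^1◇^2ψ.
Minimal-valuation argument: fix x; take any y with xR^1y and any z with xR^1z. Set V(ψ) to the set of worlds R-reachable from y in exactly 0 steps. Then □^0ψ holds at y, so the antecedent holds at x; validity forces ◇^2ψ at z, giving a w with zR^2w and yR^0w.
First-order correspondent: forall x forall y forall z ((xRy & xRz) -> exists w (y = w & z R^2 w)).

forall x forall y forall z ((xRy & xRz) -> exists w (y = w & z R^2 w))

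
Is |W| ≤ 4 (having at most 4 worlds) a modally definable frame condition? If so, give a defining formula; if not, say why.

Not modally definable

Modal frame validity is preserved under disjoint unions.
Any modal formula valid on each of 5 disjoint one-world frames is valid on their disjoint union (validity is preserved under disjoint unions). Each one-world frame has |W|=1≤4, but the union has |W|=5.
So the class is not modally definable.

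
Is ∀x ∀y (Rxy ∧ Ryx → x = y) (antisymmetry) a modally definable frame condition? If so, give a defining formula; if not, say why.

Not definable by any modal formula

If a class were modally definable it would be closed under surjective bounded morphisms (Goldblatt–Thomason).
The 8-cycle (worlds a,b,c,d,e,f,g,h with a→b→c→d→e→f→g→h→a) is antisymmetric. Sending even-indexed worlds to • and odd-indexed worlds to ∘ is a surjective bounded morphism onto the two-world frame with •↔∘, which is not antisymmetric.
So the class is not modally definable.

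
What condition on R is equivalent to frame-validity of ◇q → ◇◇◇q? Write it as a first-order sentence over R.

This is a Sahlqvist (Geach-type) schema ◇^1□^0q → □^0◇^3q.
Minimal-valuation argument: fix x; take any y with xR^1y and any z with xR^0z. Set V(q) to the set of worlds R-reachable from y in exactly 0 steps. Then □^0q holds at y, so the antecedent holds at x; validity forces ◇^3q at z, giving a w with zR^3w and yR^0w.
First-order correspondent: ∀x ∀y (xRy → ∃w (y = w ∧ xR³w)).

∀x ∀y (xRy → ∃w (y = w ∧ xR³w))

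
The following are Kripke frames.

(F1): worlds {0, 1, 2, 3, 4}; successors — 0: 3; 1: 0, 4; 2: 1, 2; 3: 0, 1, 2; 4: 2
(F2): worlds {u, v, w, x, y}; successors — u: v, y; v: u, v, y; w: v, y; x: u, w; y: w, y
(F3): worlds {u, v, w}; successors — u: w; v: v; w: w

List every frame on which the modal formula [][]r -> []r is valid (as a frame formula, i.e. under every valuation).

This is the axiom for density; its first-order frame correspondent is forall x forall y (Rxy -> exists z (Rxz & Rzy)).
(F1): fails — R10 but no z with R1z and Rz0.
(F2): fails — Rxw but no z with Rxz and Rzw.
(F3): condition met.
Valid on: (F3).

(F3)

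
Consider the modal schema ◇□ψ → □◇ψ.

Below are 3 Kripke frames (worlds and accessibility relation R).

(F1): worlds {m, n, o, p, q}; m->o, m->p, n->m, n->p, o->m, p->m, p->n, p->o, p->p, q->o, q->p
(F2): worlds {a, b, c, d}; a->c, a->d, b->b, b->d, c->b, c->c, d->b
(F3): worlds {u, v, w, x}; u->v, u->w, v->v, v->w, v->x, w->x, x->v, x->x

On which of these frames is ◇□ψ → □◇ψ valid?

(F2), (F3)

Frame correspondent (Sahlqvist): ∀x ∀y ∀z (Rxy ∧ Rxz → ∃w (Ryw ∧ Rzw)) — i.e. convergence.
(F1): fails — Rpm and Rpo but m and o have no common successor.
(F2): holds.
(F3): holds.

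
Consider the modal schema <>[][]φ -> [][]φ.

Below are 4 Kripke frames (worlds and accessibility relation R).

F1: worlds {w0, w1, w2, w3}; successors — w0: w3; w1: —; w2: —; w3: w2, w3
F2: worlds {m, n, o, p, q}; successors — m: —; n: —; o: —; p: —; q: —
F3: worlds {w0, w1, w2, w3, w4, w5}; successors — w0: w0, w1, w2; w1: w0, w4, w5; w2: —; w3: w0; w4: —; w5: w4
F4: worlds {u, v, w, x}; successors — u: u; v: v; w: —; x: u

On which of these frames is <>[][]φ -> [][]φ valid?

F2, F4

The schema corresponds to a generalized confluence (Geach) condition: forall x forall y forall z ((xRy & x R^2 z) -> exists w (y R^2 w & z = w)).
F1: fails — w3Rw2, w3R²w2 but no w with w2R²w and w2=w.
F2: holds.
F3: fails — w0Rw1, w0R²w5 but no w with w1R²w and w5=w.
F4: holds.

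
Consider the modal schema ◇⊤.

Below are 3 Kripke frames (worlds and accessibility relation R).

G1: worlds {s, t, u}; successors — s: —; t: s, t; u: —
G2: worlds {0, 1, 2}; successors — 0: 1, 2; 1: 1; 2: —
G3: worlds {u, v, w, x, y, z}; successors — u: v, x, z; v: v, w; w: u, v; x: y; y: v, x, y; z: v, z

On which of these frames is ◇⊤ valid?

This is the axiom for seriality; its first-order frame correspondent is ∀x ∃y Rxy.
G1: fails — world s has no successor.
G2: fails — world 2 has no successor.
G3: satisfies the condition.
Valid on: G3.

G3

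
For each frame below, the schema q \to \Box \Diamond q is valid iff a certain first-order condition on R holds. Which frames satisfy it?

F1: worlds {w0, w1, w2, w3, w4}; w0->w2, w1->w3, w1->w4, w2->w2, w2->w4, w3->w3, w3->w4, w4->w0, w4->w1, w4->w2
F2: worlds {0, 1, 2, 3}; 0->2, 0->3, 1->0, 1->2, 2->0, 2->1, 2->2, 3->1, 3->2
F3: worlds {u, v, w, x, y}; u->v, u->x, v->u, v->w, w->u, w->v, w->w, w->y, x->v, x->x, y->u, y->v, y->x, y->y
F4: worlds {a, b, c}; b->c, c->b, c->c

F4

This is the axiom for symmetry; its first-order frame correspondent is \forall x \forall y (Rxy \to Ryx).
F1: fails — Rw1w3 but not Rw3w1.
F2: fails — R10 but not R01.
F3: fails — Ryx but not Rxy.
F4: satisfies the condition.
Valid on: F4.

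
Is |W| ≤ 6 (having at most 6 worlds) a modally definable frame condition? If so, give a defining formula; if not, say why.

If a class were modally definable it would be closed under disjoint unions (Goldblatt–Thomason).
Any modal formula valid on each of 7 disjoint one-world frames is valid on their disjoint union (validity is preserved under disjoint unions). Each one-world frame has |W|=1≤6, but the union has |W|=7.
Hence having at most 6 worlds is not modally definable.

Not modally definable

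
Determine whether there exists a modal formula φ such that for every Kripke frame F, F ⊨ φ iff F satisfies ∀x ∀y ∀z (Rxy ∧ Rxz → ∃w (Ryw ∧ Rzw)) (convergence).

Yes, by ◇□q → □◇q

The condition is convergence. A defining modal formula is ◇□q → □◇q.
Suppose ◇□q→□◇q is valid. Take Rxy, Rxz and set V(q)={w : Ryw}. Then □q at y so ◇□q at x, so □◇q at x, so ◇q at z, giving w with Rzw and Ryw.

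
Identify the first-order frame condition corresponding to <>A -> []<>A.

This schema is the 5 axiom.
Its frame correspondent is the Euclidean property — forall x forall y forall z (Rxy & Rxz -> Ryz).

The Euclidean property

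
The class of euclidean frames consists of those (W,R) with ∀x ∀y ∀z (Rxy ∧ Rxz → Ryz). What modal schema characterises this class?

The condition is the Euclidean property. The 5 schema ◇p → □◇p defines it.
Suppose ◇p→□◇p is valid. Take Rxy, Rxz and set V(p)={y}. Then ◇p at x, so □◇p at x, so ◇p at z, so some w with Rzw has p; w=y, i.e. Rzy. By symmetry of the argument, Ryz.

◇p → □◇p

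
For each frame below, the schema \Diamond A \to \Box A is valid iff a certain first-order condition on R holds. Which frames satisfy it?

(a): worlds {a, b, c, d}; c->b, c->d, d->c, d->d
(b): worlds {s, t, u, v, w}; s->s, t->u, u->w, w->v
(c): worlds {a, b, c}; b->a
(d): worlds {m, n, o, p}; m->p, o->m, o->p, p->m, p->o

Frame correspondent (Sahlqvist): \forall x \forall y \forall z (Rxy \wedge Rxz \to y = z) — i.e. partial functionality.
(a): fails — c sees both b and d.
(b): satisfies the condition.
(c): satisfies the condition.
(d): fails — o sees both m and p.
Valid on: (b), (c).

(b), (c)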